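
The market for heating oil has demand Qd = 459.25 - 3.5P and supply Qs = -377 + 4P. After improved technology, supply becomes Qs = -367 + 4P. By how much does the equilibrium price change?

Original equilibrium: P* = 111.5, Q* = 69.
New equilibrium: 459.25 - 3.5P = -367 + 4P, so 826.25 = 7.5P and P' = 661/6; Q' = 459.25 − 3.5(661/6) = 221/3.
Change in price: 661/6 − 111.5 = -4/3.

ΔP = -4/3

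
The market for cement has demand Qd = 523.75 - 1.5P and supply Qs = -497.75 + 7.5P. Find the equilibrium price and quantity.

P* = 113.5, Q* = 353.5

Set Qd = Qs: 523.75 - 1.5P = -497.75 + 7.5P.
1021.5 = 9P, so P* = 113.5.
Q* = 523.75 − 1.5(113.5) = 353.5.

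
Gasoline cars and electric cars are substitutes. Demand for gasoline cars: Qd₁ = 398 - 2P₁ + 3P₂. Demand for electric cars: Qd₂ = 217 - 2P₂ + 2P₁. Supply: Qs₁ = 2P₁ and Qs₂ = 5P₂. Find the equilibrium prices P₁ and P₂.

Market 1: 398 - 2P₁ + 3P₂ = 2P₁ → 4P₁ - 3P₂ = 398.
Market 2: 7P₂ - 2P₁ = 217.
Eliminating P₂: 7×(1) + 3×(2) gives 22P₁ = 3437, so P₁ = 3437/22.
Back-substitute into (2): P₂ = (217 + 2×3437/22) / 7 = 832/11.

P₁ = 3437/22, P₂ = 832/11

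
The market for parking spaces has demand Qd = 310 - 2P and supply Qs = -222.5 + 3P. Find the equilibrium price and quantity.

P* = 106.5, Q* = 97

Set Qd = Qs: 310 - 2P = -222.5 + 3P.
532.5 = 5P, so P* = 106.5.
Q* = 310 − 2(106.5) = 97.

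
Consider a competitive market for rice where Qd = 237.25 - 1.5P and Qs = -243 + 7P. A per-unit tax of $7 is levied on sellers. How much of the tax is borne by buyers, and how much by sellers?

Buyers bear 98/17, sellers bear 21/17

Pre-tax equilibrium: P* = 56.5, Q* = 152.5.
Tax on sellers shifts supply to Qs = -243 + 7(P − 7) = -292 + 7P.
237.25 - 1.5P = -292 + 7P gives buyer price Pb = 2117/34; sellers receive Ps = 2117/34 − 7 = 1879/34.
New quantity: Q = 237.25 − 1.5(2117/34) = 4891/34.
Buyer burden = 2117/34 − 56.5 = 98/17; seller burden = 56.5 − 1879/34 = 21/17.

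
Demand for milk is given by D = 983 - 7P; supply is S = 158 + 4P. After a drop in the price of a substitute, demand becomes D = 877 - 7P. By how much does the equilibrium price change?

ΔP = -106/11

Original equilibrium: P* = 75, Q* = 458.
New equilibrium: 877 - 7P = 158 + 4P, so 719 = 11P and P' = 719/11; Q' = 877 − 7(719/11) = 4614/11.
Change in price: 719/11 − 75 = -106/11.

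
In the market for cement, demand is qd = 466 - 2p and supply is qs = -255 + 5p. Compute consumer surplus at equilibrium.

Equilibrium: 466 - 2p = -255 + 5p gives p* = 103, q* = 260.
Demand choke price (qd = 0): p = 233.
CS = ½(233 − 103)(260) = 16900.

Consumer surplus = 16900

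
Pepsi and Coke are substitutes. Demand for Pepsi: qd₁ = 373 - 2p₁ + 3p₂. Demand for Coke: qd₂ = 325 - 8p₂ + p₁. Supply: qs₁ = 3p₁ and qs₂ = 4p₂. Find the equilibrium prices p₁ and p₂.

p₁ = 1817/19, p₂ = 666/19

Market 1: 373 - 2p₁ + 3p₂ = 3p₁ → 5p₁ - 3p₂ = 373.
Market 2: 12p₂ - p₁ = 325.
Eliminating p₂: 12×(1) + 3×(2) gives 57p₁ = 5451, so p₁ = 1817/19.
Back-substitute into (2): p₂ = (325 + 1×1817/19) / 12 = 666/19.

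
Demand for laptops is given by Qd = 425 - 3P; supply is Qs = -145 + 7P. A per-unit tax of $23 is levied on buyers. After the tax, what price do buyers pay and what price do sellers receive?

Pre-tax equilibrium: P* = 57, Q* = 254.
Tax on buyers shifts demand to Qd = 425 − 3(P + 23) = 356 - 3P.
356 - 3P = -145 + 7P gives seller price Ps = 50.1; buyers pay Pb = 50.1 + 23 = 73.1.
New quantity: Q = 425 − 3(73.1) = 205.7.

Buyers pay $73.1, sellers receive $50.1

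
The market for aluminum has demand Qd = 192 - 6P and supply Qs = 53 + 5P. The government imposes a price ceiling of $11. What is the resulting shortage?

Equilibrium price would be P* = 139/11, so the ceiling at 11 binds.
At P = 11: Qd = 192 − 6(11) = 126, Qs = 53 + 5(11) = 108.
Shortage = 126 − 108 = 18.

Shortage = 18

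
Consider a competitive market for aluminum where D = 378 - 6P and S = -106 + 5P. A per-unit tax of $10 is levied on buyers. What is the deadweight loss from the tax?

Deadweight loss = 1500/11

Pre-tax equilibrium: P* = 44, Q* = 114.
Tax on buyers shifts demand to D = 378 − 6(P + 10) = 318 - 6P.
318 - 6P = -106 + 5P gives seller price Ps = 424/11; buyers pay Pb = 424/11 + 10 = 534/11.
New quantity: Q = 378 − 6(534/11) = 954/11.
DWL = ½ × 10 × (114 − 954/11) = 1500/11.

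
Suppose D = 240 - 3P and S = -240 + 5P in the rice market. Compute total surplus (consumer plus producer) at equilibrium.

Equilibrium: 240 - 3P = -240 + 5P gives P* = 60, Q* = 60.
Demand choke price: P = 80; supply starts at P = 48.
CS = ½(80 − 60)(60) = 600; PS = ½(60 − 48)(60) = 360.

Total surplus = 960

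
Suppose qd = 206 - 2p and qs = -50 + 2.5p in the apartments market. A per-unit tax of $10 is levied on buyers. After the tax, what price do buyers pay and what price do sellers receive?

Buyers pay 562/9, sellers receive 472/9

Pre-tax equilibrium: p* = 512/9, q* = 830/9.
Tax on buyers shifts demand to qd = 206 − 2(p + 10) = 186 - 2p.
186 - 2p = -50 + 2.5p gives seller price ps = 472/9; buyers pay pb = 472/9 + 10 = 562/9.
New quantity: q = 206 − 2(562/9) = 730/9.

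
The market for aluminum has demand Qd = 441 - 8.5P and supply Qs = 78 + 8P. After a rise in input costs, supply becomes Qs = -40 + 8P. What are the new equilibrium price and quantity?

P' = 962/33, Q' = 6376/33

Original equilibrium: P* = 22, Q* = 254.
New equilibrium: 441 - 8.5P = -40 + 8P, so 481 = 16.5P and P' = 962/33; Q' = 441 − 8.5(962/33) = 6376/33.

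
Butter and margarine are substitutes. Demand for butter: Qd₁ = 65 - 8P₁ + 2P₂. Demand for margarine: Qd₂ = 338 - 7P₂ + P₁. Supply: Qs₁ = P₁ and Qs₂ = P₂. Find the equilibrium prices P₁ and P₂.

Market 1: 65 - 8P₁ + 2P₂ = P₁ → 9P₁ - 2P₂ = 65.
Market 2: 8P₂ - P₁ = 338.
Eliminating P₂: 8×(1) + 2×(2) gives 70P₁ = 1196, so P₁ = 598/35.
Back-substitute into (2): P₂ = (338 + 1×598/35) / 8 = 3107/70.

P₁ = 598/35, P₂ = 3107/70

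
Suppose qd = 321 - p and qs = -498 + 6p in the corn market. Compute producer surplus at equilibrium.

Producer surplus = 3468

Equilibrium: 321 - p = -498 + 6p gives p* = 117, q* = 204.
Supply starts at p = 83 (where qs = 0).
PS = ½(117 − 83)(204) = 3468.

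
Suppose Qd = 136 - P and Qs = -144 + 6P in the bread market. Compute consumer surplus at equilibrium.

Equilibrium: 136 - P = -144 + 6P gives P* = 40, Q* = 96.
Demand choke price (Qd = 0): P = 136.
CS = ½(136 − 40)(96) = 4608.

Consumer surplus = 4608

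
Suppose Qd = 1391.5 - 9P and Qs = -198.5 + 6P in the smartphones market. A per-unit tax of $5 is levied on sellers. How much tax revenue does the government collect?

Pre-tax equilibrium: P* = 106, Q* = 437.5.
Tax on sellers shifts supply to Qs = -198.5 + 6(P − 5) = -228.5 + 6P.
1391.5 - 9P = -228.5 + 6P gives buyer price Pb = 108; sellers receive Ps = 108 − 5 = 103.
New quantity: Q = 1391.5 − 9(108) = 419.5.
Revenue = 5 × 419.5 = 2097.5.

Tax revenue = 2097.5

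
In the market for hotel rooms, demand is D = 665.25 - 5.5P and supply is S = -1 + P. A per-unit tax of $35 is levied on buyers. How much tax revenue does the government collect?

Tax revenue = 65415/26

Pre-tax equilibrium: P* = 102.5, Q* = 101.5.
Tax on buyers shifts demand to D = 665.25 − 5.5(P + 35) = 472.75 - 5.5P.
472.75 - 5.5P = -1 + P gives seller price Ps = 1895/26; buyers pay Pb = 1895/26 + 35 = 2805/26.
New quantity: Q = 665.25 − 5.5(2805/26) = 1869/26.
Revenue = 35 × 1869/26 = 65415/26.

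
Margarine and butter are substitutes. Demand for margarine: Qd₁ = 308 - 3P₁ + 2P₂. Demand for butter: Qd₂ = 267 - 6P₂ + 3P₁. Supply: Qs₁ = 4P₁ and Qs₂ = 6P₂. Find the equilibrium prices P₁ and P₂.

P₁ = 705/13, P₂ = 931/26

Market 1: 308 - 3P₁ + 2P₂ = 4P₁ → 7P₁ - 2P₂ = 308.
Market 2: 12P₂ - 3P₁ = 267.
Eliminating P₂: 12×(1) + 2×(2) gives 78P₁ = 4230, so P₁ = 705/13.
Back-substitute into (2): P₂ = (267 + 3×705/13) / 12 = 931/26.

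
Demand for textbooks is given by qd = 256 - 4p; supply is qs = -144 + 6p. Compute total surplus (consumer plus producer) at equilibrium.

Total surplus = 1920

Equilibrium: 256 - 4p = -144 + 6p gives p* = 40, q* = 96.
Demand choke price: p = 64; supply starts at p = 24.
CS = ½(64 − 40)(96) = 1152; PS = ½(40 − 24)(96) = 768.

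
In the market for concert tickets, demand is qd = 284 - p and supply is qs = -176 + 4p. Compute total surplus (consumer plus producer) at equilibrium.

Total surplus = 23040

Equilibrium: 284 - p = -176 + 4p gives p* = 92, q* = 192.
Demand choke price: p = 284; supply starts at p = 44.
CS = ½(284 − 92)(192) = 18432; PS = ½(92 − 44)(192) = 4608.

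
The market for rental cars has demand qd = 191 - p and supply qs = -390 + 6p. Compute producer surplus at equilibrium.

Equilibrium: 191 - p = -390 + 6p gives p* = 83, q* = 108.
Supply starts at p = 65 (where qs = 0).
PS = ½(83 − 65)(108) = 972.

Producer surplus = 972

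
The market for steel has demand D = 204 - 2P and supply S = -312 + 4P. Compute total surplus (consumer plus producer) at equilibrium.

Total surplus = 384

Equilibrium: 204 - 2P = -312 + 4P gives P* = 86, Q* = 32.
Demand choke price: P = 102; supply starts at P = 78.
CS = ½(102 − 86)(32) = 256; PS = ½(86 − 78)(32) = 128.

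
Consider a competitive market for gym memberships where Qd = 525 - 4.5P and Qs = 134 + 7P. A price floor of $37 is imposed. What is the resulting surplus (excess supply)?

Equilibrium price would be P* = 34, so the floor at 37 binds.
At P = 37: Qd = 358.5, Qs = 393.
Surplus = 393 − 358.5 = 34.5.

Surplus = 34.5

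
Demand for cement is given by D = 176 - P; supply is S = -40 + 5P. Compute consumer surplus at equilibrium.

Consumer surplus = 9800

Equilibrium: 176 - P = -40 + 5P gives P* = 36, Q* = 140.
Demand choke price (D = 0): P = 176.
CS = ½(176 − 36)(140) = 9800.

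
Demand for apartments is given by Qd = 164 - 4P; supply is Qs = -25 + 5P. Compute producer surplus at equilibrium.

Producer surplus = 640

Equilibrium: 164 - 4P = -25 + 5P gives P* = 21, Q* = 80.
Supply starts at P = 5 (where Qs = 0).
PS = ½(21 − 5)(80) = 640.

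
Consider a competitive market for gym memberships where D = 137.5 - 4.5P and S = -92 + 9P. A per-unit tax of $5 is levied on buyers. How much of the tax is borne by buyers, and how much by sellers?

Buyers bear 10/3, sellers bear 5/3

Pre-tax equilibrium: P* = 17, Q* = 61.
Tax on buyers shifts demand to D = 137.5 − 4.5(P + 5) = 115 - 4.5P.
115 - 4.5P = -92 + 9P gives seller price Ps = 46/3; buyers pay Pb = 46/3 + 5 = 61/3.
New quantity: Q = 137.5 − 4.5(61/3) = 46.
Buyer burden = 61/3 − 17 = 10/3; seller burden = 17 − 46/3 = 5/3.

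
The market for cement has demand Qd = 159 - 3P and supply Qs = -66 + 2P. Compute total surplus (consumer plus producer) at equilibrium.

Equilibrium: 159 - 3P = -66 + 2P gives P* = 45, Q* = 24.
Demand choke price: P = 53; supply starts at P = 33.
CS = ½(53 − 45)(24) = 96; PS = ½(45 − 33)(24) = 144.

Total surplus = 240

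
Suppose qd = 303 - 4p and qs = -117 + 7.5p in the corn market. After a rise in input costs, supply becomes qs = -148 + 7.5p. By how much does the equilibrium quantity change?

Δq = -248/23

Original equilibrium: p* = 840/23, q* = 3609/23.
New equilibrium: 303 - 4p = -148 + 7.5p, so 451 = 11.5p and p' = 902/23; q' = 303 − 4(902/23) = 3361/23.
Change in quantity: 3361/23 − 3609/23 = -248/23.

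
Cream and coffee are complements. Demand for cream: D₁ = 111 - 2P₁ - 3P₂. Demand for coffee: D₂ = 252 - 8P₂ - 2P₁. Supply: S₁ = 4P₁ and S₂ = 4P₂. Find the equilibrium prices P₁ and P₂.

Market 1: 111 - 2P₁ - 3P₂ = 4P₁ → 6P₁ + 3P₂ = 111.
Market 2: 12P₂ + 2P₁ = 252.
Eliminating P₂: 12×(1) − 3×(2) gives 66P₁ = 576, so P₁ = 96/11.
Back-substitute into (2): P₂ = (252 − 2×96/11) / 12 = 215/11.

P₁ = 96/11, P₂ = 215/11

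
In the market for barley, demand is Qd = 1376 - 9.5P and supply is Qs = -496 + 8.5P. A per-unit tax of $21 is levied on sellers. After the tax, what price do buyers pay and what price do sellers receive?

Buyers pay 1367/12, sellers receive 1115/12

Pre-tax equilibrium: P* = 104, Q* = 388.
Tax on sellers shifts supply to Qs = -496 + 8.5(P − 21) = -674.5 + 8.5P.
1376 - 9.5P = -674.5 + 8.5P gives buyer price Pb = 1367/12; sellers receive Ps = 1367/12 − 21 = 1115/12.
New quantity: Q = 1376 − 9.5(1367/12) = 7051/24.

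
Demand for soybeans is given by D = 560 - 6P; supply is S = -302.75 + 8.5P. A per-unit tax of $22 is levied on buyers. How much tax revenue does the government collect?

Tax revenue = 80146/29

Pre-tax equilibrium: P* = 59.5, Q* = 203.
Tax on buyers shifts demand to D = 560 − 6(P + 22) = 428 - 6P.
428 - 6P = -302.75 + 8.5P gives seller price Ps = 2923/58; buyers pay Pb = 2923/58 + 22 = 4199/58.
New quantity: Q = 560 − 6(4199/58) = 3643/29.
Revenue = 22 × 3643/29 = 80146/29.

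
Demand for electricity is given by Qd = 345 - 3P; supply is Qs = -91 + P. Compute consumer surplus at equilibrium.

Equilibrium: 345 - 3P = -91 + P gives P* = 109, Q* = 18.
Demand choke price (Qd = 0): P = 115.
CS = ½(115 − 109)(18) = 54.

Consumer surplus = 54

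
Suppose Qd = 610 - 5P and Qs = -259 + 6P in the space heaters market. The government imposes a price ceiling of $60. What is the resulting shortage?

Shortage = 209

Equilibrium price would be P* = 79, so the ceiling at 60 binds.
At P = 60: Qd = 610 − 5(60) = 310, Qs = -259 + 6(60) = 101.
Shortage = 310 − 101 = 209.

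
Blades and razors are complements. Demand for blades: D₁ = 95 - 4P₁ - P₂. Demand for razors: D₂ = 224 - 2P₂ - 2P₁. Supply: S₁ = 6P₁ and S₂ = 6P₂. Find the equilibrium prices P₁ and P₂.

P₁ = 268/39, P₂ = 1025/39

Market 1: 95 - 4P₁ - P₂ = 6P₁ → 10P₁ + P₂ = 95.
Market 2: 8P₂ + 2P₁ = 224.
Eliminating P₂: 8×(1) − 1×(2) gives 78P₁ = 536, so P₁ = 268/39.
Back-substitute into (2): P₂ = (224 − 2×268/39) / 8 = 1025/39.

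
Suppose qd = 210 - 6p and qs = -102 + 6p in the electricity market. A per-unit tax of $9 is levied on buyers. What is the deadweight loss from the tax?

Pre-tax equilibrium: p* = 26, q* = 54.
Tax on buyers shifts demand to qd = 210 − 6(p + 9) = 156 - 6p.
156 - 6p = -102 + 6p gives seller price ps = 21.5; buyers pay pb = 21.5 + 9 = 30.5.
New quantity: q = 210 − 6(30.5) = 27.
DWL = ½ × 9 × (54 − 27) = 121.5.

Deadweight loss = 121.5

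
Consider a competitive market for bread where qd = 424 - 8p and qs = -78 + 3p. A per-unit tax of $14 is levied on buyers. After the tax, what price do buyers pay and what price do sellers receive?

Buyers pay 544/11, sellers receive 390/11

Pre-tax equilibrium: p* = 502/11, q* = 648/11.
Tax on buyers shifts demand to qd = 424 − 8(p + 14) = 312 - 8p.
312 - 8p = -78 + 3p gives seller price ps = 390/11; buyers pay pb = 390/11 + 14 = 544/11.
New quantity: q = 424 − 8(544/11) = 312/11.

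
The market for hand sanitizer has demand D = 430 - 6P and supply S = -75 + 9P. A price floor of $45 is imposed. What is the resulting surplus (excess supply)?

Equilibrium price would be P* = 101/3, so the floor at 45 binds.
At P = 45: D = 160, S = 330.
Surplus = 330 − 160 = 170.

Surplus = 170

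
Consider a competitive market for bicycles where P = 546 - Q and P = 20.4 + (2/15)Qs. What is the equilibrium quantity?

Set the two price expressions equal: 546 - Q = 20.4 + (2/15)Q.
525.6 = (17/15)Q, so Q* = 7884/17.
P* = 546 − (1)(7884/17) = 1398/17.

Q* = 7884/17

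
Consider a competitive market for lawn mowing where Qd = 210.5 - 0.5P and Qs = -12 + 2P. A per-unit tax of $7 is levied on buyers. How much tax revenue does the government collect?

Tax revenue = 1142.4

Pre-tax equilibrium: P* = 89, Q* = 166.
Tax on buyers shifts demand to Qd = 210.5 − 0.5(P + 7) = 207 - 0.5P.
207 - 0.5P = -12 + 2P gives seller price Ps = 87.6; buyers pay Pb = 87.6 + 7 = 94.6.
New quantity: Q = 210.5 − 0.5(94.6) = 163.2.
Revenue = 7 × 163.2 = 1142.4.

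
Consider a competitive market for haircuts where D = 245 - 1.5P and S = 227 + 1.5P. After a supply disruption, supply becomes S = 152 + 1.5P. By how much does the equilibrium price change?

Original equilibrium: P* = 6, Q* = 236.
New equilibrium: 245 - 1.5P = 152 + 1.5P, so 93 = 3P and P' = 31; Q' = 245 − 1.5(31) = 198.5.
Change in price: 31 − 6 = 25.

ΔP = 25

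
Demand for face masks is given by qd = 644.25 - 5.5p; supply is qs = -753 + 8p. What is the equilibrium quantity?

Set qd = qs: 644.25 - 5.5p = -753 + 8p.
1397.25 = 13.5p, so p* = 103.5.
q* = 644.25 − 5.5(103.5) = 75.

q* = 75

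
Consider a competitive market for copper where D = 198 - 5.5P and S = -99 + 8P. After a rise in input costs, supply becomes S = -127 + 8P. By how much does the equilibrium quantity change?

ΔQ = -308/27

Original equilibrium: P* = 22, Q* = 77.
New equilibrium: 198 - 5.5P = -127 + 8P, so 325 = 13.5P and P' = 650/27; Q' = 198 − 5.5(650/27) = 1771/27.
Change in quantity: 1771/27 − 77 = -308/27.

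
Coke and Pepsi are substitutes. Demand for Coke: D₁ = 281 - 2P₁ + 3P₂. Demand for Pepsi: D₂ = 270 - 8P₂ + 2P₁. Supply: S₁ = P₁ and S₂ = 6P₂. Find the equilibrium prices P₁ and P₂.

Market 1: 281 - 2P₁ + 3P₂ = P₁ → 3P₁ - 3P₂ = 281.
Market 2: 14P₂ - 2P₁ = 270.
Eliminating P₂: 14×(1) + 3×(2) gives 36P₁ = 4744, so P₁ = 1186/9.
Back-substitute into (2): P₂ = (270 + 2×1186/9) / 14 = 343/9.

P₁ = 1186/9, P₂ = 343/9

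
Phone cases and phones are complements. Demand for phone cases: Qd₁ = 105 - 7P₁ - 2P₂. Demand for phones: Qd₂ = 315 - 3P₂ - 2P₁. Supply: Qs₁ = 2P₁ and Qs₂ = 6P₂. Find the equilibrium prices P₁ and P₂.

Market 1: 105 - 7P₁ - 2P₂ = 2P₁ → 9P₁ + 2P₂ = 105.
Market 2: 9P₂ + 2P₁ = 315.
Eliminating P₂: 9×(1) − 2×(2) gives 77P₁ = 315, so P₁ = 45/11.
Back-substitute into (2): P₂ = (315 − 2×45/11) / 9 = 375/11.

P₁ = 45/11, P₂ = 375/11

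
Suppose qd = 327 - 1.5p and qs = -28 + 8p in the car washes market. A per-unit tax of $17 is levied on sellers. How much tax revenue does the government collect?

Pre-tax equilibrium: p* = 710/19, q* = 5148/19.
Tax on sellers shifts supply to qs = -28 + 8(p − 17) = -164 + 8p.
327 - 1.5p = -164 + 8p gives buyer price pb = 982/19; sellers receive ps = 982/19 − 17 = 659/19.
New quantity: q = 327 − 1.5(982/19) = 4740/19.
Revenue = 17 × 4740/19 = 80580/19.

Tax revenue = 80580/19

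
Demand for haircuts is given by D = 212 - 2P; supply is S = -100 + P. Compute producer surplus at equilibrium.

Equilibrium: 212 - 2P = -100 + P gives P* = 104, Q* = 4.
Supply starts at P = 100 (where S = 0).
PS = ½(104 − 100)(4) = 8.

Producer surplus = 8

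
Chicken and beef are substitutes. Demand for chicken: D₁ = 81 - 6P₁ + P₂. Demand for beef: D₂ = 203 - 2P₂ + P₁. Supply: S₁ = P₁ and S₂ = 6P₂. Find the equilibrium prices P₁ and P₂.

Market 1: 81 - 6P₁ + P₂ = P₁ → 7P₁ - P₂ = 81.
Market 2: 8P₂ - P₁ = 203.
Eliminating P₂: 8×(1) + 1×(2) gives 55P₁ = 851, so P₁ = 851/55.
Back-substitute into (2): P₂ = (203 + 1×851/55) / 8 = 1502/55.

P₁ = 851/55, P₂ = 1502/55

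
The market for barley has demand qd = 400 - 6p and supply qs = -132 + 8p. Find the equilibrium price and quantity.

p* = 38, q* = 172

Set qd = qs: 400 - 6p = -132 + 8p.
532 = 14p, so p* = 38.
q* = 400 − 6(38) = 172.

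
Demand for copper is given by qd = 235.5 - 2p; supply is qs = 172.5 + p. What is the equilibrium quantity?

q* = 193.5

Set qd = qs: 235.5 - 2p = 172.5 + p.
63 = 3p, so p* = 21.
q* = 235.5 − 2(21) = 193.5.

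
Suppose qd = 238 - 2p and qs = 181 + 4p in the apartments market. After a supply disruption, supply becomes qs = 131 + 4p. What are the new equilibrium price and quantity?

p' = 107/6, q' = 607/3

Original equilibrium: p* = 9.5, q* = 219.
New equilibrium: 238 - 2p = 131 + 4p, so 107 = 6p and p' = 107/6; q' = 238 − 2(107/6) = 607/3.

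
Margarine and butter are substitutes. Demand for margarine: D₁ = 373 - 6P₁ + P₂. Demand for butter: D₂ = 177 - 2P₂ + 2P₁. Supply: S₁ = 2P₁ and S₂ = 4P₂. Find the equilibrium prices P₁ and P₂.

Market 1: 373 - 6P₁ + P₂ = 2P₁ → 8P₁ - P₂ = 373.
Market 2: 6P₂ - 2P₁ = 177.
Eliminating P₂: 6×(1) + 1×(2) gives 46P₁ = 2415, so P₁ = 52.5.
Back-substitute into (2): P₂ = (177 + 2×52.5) / 6 = 47.

P₁ = 52.5, P₂ = 47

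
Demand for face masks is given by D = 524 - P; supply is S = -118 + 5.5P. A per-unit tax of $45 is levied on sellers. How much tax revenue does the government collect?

Tax revenue = 226485/13

Pre-tax equilibrium: P* = 1284/13, Q* = 5528/13.
Tax on sellers shifts supply to S = -118 + 5.5(P − 45) = -365.5 + 5.5P.
524 - P = -365.5 + 5.5P gives buyer price Pb = 1779/13; sellers receive Ps = 1779/13 − 45 = 1194/13.
New quantity: Q = 524 − 1(1779/13) = 5033/13.
Revenue = 45 × 5033/13 = 226485/13.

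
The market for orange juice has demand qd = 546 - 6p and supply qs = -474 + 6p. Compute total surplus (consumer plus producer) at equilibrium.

Equilibrium: 546 - 6p = -474 + 6p gives p* = 85, q* = 36.
Demand choke price: p = 91; supply starts at p = 79.
CS = ½(91 − 85)(36) = 108; PS = ½(85 − 79)(36) = 108.

Total surplus = 216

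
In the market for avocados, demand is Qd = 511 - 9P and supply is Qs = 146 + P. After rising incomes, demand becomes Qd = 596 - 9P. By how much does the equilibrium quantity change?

Original equilibrium: P* = 36.5, Q* = 182.5.
New equilibrium: 596 - 9P = 146 + P, so 450 = 10P and P' = 45; Q' = 596 − 9(45) = 191.
Change in quantity: 191 − 182.5 = 8.5.

ΔQ = 8.5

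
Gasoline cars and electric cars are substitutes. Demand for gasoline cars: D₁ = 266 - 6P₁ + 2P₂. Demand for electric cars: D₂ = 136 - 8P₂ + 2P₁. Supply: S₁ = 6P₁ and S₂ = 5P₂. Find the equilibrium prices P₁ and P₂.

P₁ = 1865/76, P₂ = 541/38

Market 1: 266 - 6P₁ + 2P₂ = 6P₁ → 12P₁ - 2P₂ = 266.
Market 2: 13P₂ - 2P₁ = 136.
Eliminating P₂: 13×(1) + 2×(2) gives 152P₁ = 3730, so P₁ = 1865/76.
Back-substitute into (2): P₂ = (136 + 2×1865/76) / 13 = 541/38.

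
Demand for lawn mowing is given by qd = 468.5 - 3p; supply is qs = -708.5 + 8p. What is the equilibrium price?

Set qd = qs: 468.5 - 3p = -708.5 + 8p.
1177 = 11p, so p* = 107.
q* = 468.5 − 3(107) = 147.5.

p* = 107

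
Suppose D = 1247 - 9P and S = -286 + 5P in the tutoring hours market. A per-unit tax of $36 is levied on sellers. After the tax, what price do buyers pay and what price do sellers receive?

Buyers pay 1713/14, sellers receive 1209/14

Pre-tax equilibrium: P* = 109.5, Q* = 261.5.
Tax on sellers shifts supply to S = -286 + 5(P − 36) = -466 + 5P.
1247 - 9P = -466 + 5P gives buyer price Pb = 1713/14; sellers receive Ps = 1713/14 − 36 = 1209/14.
New quantity: Q = 1247 − 9(1713/14) = 2041/14.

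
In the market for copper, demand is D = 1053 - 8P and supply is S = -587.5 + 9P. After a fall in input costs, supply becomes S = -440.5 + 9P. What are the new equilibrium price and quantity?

P' = 2987/34, Q' = 5953/17

Original equilibrium: P* = 96.5, Q* = 281.
New equilibrium: 1053 - 8P = -440.5 + 9P, so 1493.5 = 17P and P' = 2987/34; Q' = 1053 − 8(2987/34) = 5953/17.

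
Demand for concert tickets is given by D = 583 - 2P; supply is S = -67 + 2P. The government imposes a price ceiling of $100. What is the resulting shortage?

Shortage = 250

Equilibrium price would be P* = 162.5, so the ceiling at 100 binds.
At P = 100: D = 583 − 2(100) = 383, S = -67 + 2(100) = 133.
Shortage = 383 − 133 = 250.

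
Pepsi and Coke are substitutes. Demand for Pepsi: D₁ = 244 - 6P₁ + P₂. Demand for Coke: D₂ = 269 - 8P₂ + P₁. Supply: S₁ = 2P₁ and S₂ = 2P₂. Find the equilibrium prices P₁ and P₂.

Market 1: 244 - 6P₁ + P₂ = 2P₁ → 8P₁ - P₂ = 244.
Market 2: 10P₂ - P₁ = 269.
Eliminating P₂: 10×(1) + 1×(2) gives 79P₁ = 2709, so P₁ = 2709/79.
Back-substitute into (2): P₂ = (269 + 1×2709/79) / 10 = 2396/79.

P₁ = 2709/79, P₂ = 2396/79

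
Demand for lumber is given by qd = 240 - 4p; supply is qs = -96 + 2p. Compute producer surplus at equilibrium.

Equilibrium: 240 - 4p = -96 + 2p gives p* = 56, q* = 16.
Supply starts at p = 48 (where qs = 0).
PS = ½(56 − 48)(16) = 64.

Producer surplus = 64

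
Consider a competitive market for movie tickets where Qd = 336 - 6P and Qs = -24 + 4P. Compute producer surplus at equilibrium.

Producer surplus = 1800

Equilibrium: 336 - 6P = -24 + 4P gives P* = 36, Q* = 120.
Supply starts at P = 6 (where Qs = 0).
PS = ½(36 − 6)(120) = 1800.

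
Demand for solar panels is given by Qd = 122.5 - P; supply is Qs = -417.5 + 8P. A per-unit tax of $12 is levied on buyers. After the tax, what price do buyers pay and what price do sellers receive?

Buyers pay 212/3, sellers receive 176/3

Pre-tax equilibrium: P* = 60, Q* = 62.5.
Tax on buyers shifts demand to Qd = 122.5 − 1(P + 12) = 110.5 - P.
110.5 - P = -417.5 + 8P gives seller price Ps = 176/3; buyers pay Pb = 176/3 + 12 = 212/3.
New quantity: Q = 122.5 − 1(212/3) = 311/6.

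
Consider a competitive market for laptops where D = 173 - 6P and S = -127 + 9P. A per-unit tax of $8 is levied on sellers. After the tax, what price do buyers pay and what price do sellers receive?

Pre-tax equilibrium: P* = 20, Q* = 53.
Tax on sellers shifts supply to S = -127 + 9(P − 8) = -199 + 9P.
173 - 6P = -199 + 9P gives buyer price Pb = 24.8; sellers receive Ps = 24.8 − 8 = 16.8.
New quantity: Q = 173 − 6(24.8) = 24.2.

Buyers pay $24.8, sellers receive $16.8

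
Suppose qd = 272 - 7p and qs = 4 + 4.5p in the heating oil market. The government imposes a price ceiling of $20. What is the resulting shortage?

Equilibrium price would be p* = 536/23, so the ceiling at 20 binds.
At p = 20: qd = 272 − 7(20) = 132, qs = 4 + 4.5(20) = 94.
Shortage = 132 − 94 = 38.

Shortage = 38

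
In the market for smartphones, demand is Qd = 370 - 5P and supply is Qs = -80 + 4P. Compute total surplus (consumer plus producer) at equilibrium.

Equilibrium: 370 - 5P = -80 + 4P gives P* = 50, Q* = 120.
Demand choke price: P = 74; supply starts at P = 20.
CS = ½(74 − 50)(120) = 1440; PS = ½(50 − 20)(120) = 1800.

Total surplus = 3240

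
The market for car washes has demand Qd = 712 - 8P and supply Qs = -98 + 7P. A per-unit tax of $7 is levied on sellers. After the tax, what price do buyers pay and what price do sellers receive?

Pre-tax equilibrium: P* = 54, Q* = 280.
Tax on sellers shifts supply to Qs = -98 + 7(P − 7) = -147 + 7P.
712 - 8P = -147 + 7P gives buyer price Pb = 859/15; sellers receive Ps = 859/15 − 7 = 754/15.
New quantity: Q = 712 − 8(859/15) = 3808/15.

Buyers pay 859/15, sellers receive 754/15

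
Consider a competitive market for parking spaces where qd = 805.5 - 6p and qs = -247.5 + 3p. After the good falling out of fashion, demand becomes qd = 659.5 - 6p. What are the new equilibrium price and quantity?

Original equilibrium: p* = 117, q* = 103.5.
New equilibrium: 659.5 - 6p = -247.5 + 3p, so 907 = 9p and p' = 907/9; q' = 659.5 − 6(907/9) = 329/6.

p' = 907/9, q' = 329/6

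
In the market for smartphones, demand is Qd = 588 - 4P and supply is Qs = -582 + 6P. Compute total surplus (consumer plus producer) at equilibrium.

Total surplus = 3000

Equilibrium: 588 - 4P = -582 + 6P gives P* = 117, Q* = 120.
Demand choke price: P = 147; supply starts at P = 97.
CS = ½(147 − 117)(120) = 1800; PS = ½(117 − 97)(120) = 1200.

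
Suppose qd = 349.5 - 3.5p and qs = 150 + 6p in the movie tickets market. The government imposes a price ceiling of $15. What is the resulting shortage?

Shortage = 57

Equilibrium price would be p* = 21, so the ceiling at 15 binds.
At p = 15: qd = 349.5 − 3.5(15) = 297, qs = 150 + 6(15) = 240.
Shortage = 297 − 240 = 57.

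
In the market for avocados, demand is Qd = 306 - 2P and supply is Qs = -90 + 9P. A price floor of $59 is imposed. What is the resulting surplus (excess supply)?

Equilibrium price would be P* = 36, so the floor at 59 binds.
At P = 59: Qd = 188, Qs = 441.
Surplus = 441 − 188 = 253.

Surplus = 253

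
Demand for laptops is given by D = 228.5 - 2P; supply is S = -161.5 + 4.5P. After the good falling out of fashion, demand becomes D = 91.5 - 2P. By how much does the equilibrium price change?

ΔP = -274/13

Original equilibrium: P* = 60, Q* = 108.5.
New equilibrium: 91.5 - 2P = -161.5 + 4.5P, so 253 = 6.5P and P' = 506/13; Q' = 91.5 − 2(506/13) = 355/26.
Change in price: 506/13 − 60 = -274/13.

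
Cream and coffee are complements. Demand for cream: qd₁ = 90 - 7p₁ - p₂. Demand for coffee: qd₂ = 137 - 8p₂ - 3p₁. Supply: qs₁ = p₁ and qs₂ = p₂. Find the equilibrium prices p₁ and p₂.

p₁ = 673/69, p₂ = 826/69

Market 1: 90 - 7p₁ - p₂ = p₁ → 8p₁ + p₂ = 90.
Market 2: 9p₂ + 3p₁ = 137.
Eliminating p₂: 9×(1) − 1×(2) gives 69p₁ = 673, so p₁ = 673/69.
Back-substitute into (2): p₂ = (137 − 3×673/69) / 9 = 826/69.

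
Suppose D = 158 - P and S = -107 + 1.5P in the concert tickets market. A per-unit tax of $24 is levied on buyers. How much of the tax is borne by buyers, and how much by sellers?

Pre-tax equilibrium: P* = 106, Q* = 52.
Tax on buyers shifts demand to D = 158 − 1(P + 24) = 134 - P.
134 - P = -107 + 1.5P gives seller price Ps = 96.4; buyers pay Pb = 96.4 + 24 = 120.4.
New quantity: Q = 158 − 1(120.4) = 37.6.
Buyer burden = 120.4 − 106 = 14.4; seller burden = 106 − 96.4 = 9.6.

Buyers bear $14.4, sellers bear $9.6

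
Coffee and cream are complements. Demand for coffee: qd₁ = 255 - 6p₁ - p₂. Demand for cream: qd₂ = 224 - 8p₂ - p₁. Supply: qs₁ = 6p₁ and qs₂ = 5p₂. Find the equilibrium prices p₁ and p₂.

p₁ = 3091/155, p₂ = 2433/155

Market 1: 255 - 6p₁ - p₂ = 6p₁ → 12p₁ + p₂ = 255.
Market 2: 13p₂ + p₁ = 224.
Eliminating p₂: 13×(1) − 1×(2) gives 155p₁ = 3091, so p₁ = 3091/155.
Back-substitute into (2): p₂ = (224 − 1×3091/155) / 13 = 2433/155.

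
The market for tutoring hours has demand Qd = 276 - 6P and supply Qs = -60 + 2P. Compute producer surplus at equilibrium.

Equilibrium: 276 - 6P = -60 + 2P gives P* = 42, Q* = 24.
Supply starts at P = 30 (where Qs = 0).
PS = ½(42 − 30)(24) = 144.

Producer surplus = 144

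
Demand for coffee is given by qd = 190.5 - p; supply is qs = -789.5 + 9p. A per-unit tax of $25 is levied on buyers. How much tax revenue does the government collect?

Tax revenue = 1750

Pre-tax equilibrium: p* = 98, q* = 92.5.
Tax on buyers shifts demand to qd = 190.5 − 1(p + 25) = 165.5 - p.
165.5 - p = -789.5 + 9p gives seller price ps = 95.5; buyers pay pb = 95.5 + 25 = 120.5.
New quantity: q = 190.5 − 1(120.5) = 70.
Revenue = 25 × 70 = 1750.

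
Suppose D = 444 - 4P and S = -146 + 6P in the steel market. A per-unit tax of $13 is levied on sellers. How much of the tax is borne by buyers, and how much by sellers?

Pre-tax equilibrium: P* = 59, Q* = 208.
Tax on sellers shifts supply to S = -146 + 6(P − 13) = -224 + 6P.
444 - 4P = -224 + 6P gives buyer price Pb = 66.8; sellers receive Ps = 66.8 − 13 = 53.8.
New quantity: Q = 444 − 4(66.8) = 176.8.
Buyer burden = 66.8 − 59 = 7.8; seller burden = 59 − 53.8 = 5.2.

Buyers bear $7.8, sellers bear $5.2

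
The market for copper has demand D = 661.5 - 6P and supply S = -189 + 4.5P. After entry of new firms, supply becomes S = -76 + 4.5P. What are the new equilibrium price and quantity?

P' = 1475/21, Q' = 3361/14

Original equilibrium: P* = 81, Q* = 175.5.
New equilibrium: 661.5 - 6P = -76 + 4.5P, so 737.5 = 10.5P and P' = 1475/21; Q' = 661.5 − 6(1475/21) = 3361/14.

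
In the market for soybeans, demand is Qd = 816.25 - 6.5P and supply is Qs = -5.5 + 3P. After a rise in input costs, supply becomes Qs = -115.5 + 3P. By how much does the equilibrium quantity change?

ΔQ = -1430/19

Original equilibrium: P* = 86.5, Q* = 254.
New equilibrium: 816.25 - 6.5P = -115.5 + 3P, so 931.75 = 9.5P and P' = 3727/38; Q' = 816.25 − 6.5(3727/38) = 3396/19.
Change in quantity: 3396/19 − 254 = -1430/19.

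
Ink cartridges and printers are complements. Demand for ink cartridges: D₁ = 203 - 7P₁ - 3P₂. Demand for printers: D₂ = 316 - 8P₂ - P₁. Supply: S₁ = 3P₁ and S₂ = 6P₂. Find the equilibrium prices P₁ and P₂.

P₁ = 1894/137, P₂ = 2957/137

Market 1: 203 - 7P₁ - 3P₂ = 3P₁ → 10P₁ + 3P₂ = 203.
Market 2: 14P₂ + P₁ = 316.
Eliminating P₂: 14×(1) − 3×(2) gives 137P₁ = 1894, so P₁ = 1894/137.
Back-substitute into (2): P₂ = (316 − 1×1894/137) / 14 = 2957/137.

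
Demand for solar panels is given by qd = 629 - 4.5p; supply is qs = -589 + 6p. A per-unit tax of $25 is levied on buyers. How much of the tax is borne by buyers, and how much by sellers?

Pre-tax equilibrium: p* = 116, q* = 107.
Tax on buyers shifts demand to qd = 629 − 4.5(p + 25) = 516.5 - 4.5p.
516.5 - 4.5p = -589 + 6p gives seller price ps = 737/7; buyers pay pb = 737/7 + 25 = 912/7.
New quantity: q = 629 − 4.5(912/7) = 299/7.
Buyer burden = 912/7 − 116 = 100/7; seller burden = 116 − 737/7 = 75/7.

Buyers bear 100/7, sellers bear 75/7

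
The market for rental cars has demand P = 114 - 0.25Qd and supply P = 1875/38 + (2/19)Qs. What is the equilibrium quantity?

Set the two price expressions equal: 114 - 0.25Q = 1875/38 + (2/19)Q.
2457/38 = (27/76)Q, so Q* = 182.
P* = 114 − (0.25)(182) = 68.5.

Q* = 182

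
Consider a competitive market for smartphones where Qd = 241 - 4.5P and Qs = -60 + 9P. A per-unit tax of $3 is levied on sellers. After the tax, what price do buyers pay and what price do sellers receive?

Buyers pay 656/27, sellers receive 575/27

Pre-tax equilibrium: P* = 602/27, Q* = 422/3.
Tax on sellers shifts supply to Qs = -60 + 9(P − 3) = -87 + 9P.
241 - 4.5P = -87 + 9P gives buyer price Pb = 656/27; sellers receive Ps = 656/27 − 3 = 575/27.
New quantity: Q = 241 − 4.5(656/27) = 395/3.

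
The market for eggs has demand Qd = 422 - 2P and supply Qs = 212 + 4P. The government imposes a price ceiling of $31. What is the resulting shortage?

Equilibrium price would be P* = 35, so the ceiling at 31 binds.
At P = 31: Qd = 422 − 2(31) = 360, Qs = 212 + 4(31) = 336.
Shortage = 360 − 336 = 24.

Shortage = 24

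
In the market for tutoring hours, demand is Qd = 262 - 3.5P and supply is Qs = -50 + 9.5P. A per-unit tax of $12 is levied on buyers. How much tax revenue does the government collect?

Pre-tax equilibrium: P* = 24, Q* = 178.
Tax on buyers shifts demand to Qd = 262 − 3.5(P + 12) = 220 - 3.5P.
220 - 3.5P = -50 + 9.5P gives seller price Ps = 270/13; buyers pay Pb = 270/13 + 12 = 426/13.
New quantity: Q = 262 − 3.5(426/13) = 1915/13.
Revenue = 12 × 1915/13 = 22980/13.

Tax revenue = 22980/13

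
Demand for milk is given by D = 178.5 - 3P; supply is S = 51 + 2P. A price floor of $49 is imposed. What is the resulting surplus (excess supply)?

Equilibrium price would be P* = 25.5, so the floor at 49 binds.
At P = 49: D = 31.5, S = 149.
Surplus = 149 − 31.5 = 117.5.

Surplus = 117.5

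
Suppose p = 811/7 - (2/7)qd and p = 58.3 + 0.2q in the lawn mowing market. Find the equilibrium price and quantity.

p* = 82, q* = 118.5

Set the two price expressions equal: 811/7 - (2/7)q = 58.3 + 0.2q.
4029/70 = (17/35)q, so q* = 118.5.
p* = 811/7 − (2/7)(118.5) = 82.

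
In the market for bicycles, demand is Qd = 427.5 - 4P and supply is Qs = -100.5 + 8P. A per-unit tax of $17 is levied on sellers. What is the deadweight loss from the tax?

Deadweight loss = 1156/3

Pre-tax equilibrium: P* = 44, Q* = 251.5.
Tax on sellers shifts supply to Qs = -100.5 + 8(P − 17) = -236.5 + 8P.
427.5 - 4P = -236.5 + 8P gives buyer price Pb = 166/3; sellers receive Ps = 166/3 − 17 = 115/3.
New quantity: Q = 427.5 − 4(166/3) = 1237/6.
DWL = ½ × 17 × (251.5 − 1237/6) = 1156/3.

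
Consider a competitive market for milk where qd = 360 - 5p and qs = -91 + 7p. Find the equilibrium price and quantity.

p* = 451/12, q* = 2065/12

Set qd = qs: 360 - 5p = -91 + 7p.
451 = 12p, so p* = 451/12.
q* = 360 − 5(451/12) = 2065/12.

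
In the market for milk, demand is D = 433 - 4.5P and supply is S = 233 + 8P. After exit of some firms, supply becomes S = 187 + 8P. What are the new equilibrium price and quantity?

Original equilibrium: P* = 16, Q* = 361.
New equilibrium: 433 - 4.5P = 187 + 8P, so 246 = 12.5P and P' = 19.68; Q' = 433 − 4.5(19.68) = 344.44.

P' = 19.68, Q' = 344.44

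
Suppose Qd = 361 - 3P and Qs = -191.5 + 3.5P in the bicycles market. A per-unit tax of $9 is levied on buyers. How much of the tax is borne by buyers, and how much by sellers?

Pre-tax equilibrium: P* = 85, Q* = 106.
Tax on buyers shifts demand to Qd = 361 − 3(P + 9) = 334 - 3P.
334 - 3P = -191.5 + 3.5P gives seller price Ps = 1051/13; buyers pay Pb = 1051/13 + 9 = 1168/13.
New quantity: Q = 361 − 3(1168/13) = 1189/13.
Buyer burden = 1168/13 − 85 = 63/13; seller burden = 85 − 1051/13 = 54/13.

Buyers bear 63/13, sellers bear 54/13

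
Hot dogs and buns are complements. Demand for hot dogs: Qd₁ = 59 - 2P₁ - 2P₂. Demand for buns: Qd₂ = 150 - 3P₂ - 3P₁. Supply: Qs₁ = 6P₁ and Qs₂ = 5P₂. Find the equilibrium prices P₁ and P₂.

P₁ = 86/29, P₂ = 1023/58

Market 1: 59 - 2P₁ - 2P₂ = 6P₁ → 8P₁ + 2P₂ = 59.
Market 2: 8P₂ + 3P₁ = 150.
Eliminating P₂: 8×(1) − 2×(2) gives 58P₁ = 172, so P₁ = 86/29.
Back-substitute into (2): P₂ = (150 − 3×86/29) / 8 = 1023/58.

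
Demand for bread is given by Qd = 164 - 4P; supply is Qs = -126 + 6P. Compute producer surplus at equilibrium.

Equilibrium: 164 - 4P = -126 + 6P gives P* = 29, Q* = 48.
Supply starts at P = 21 (where Qs = 0).
PS = ½(29 − 21)(48) = 192.

Producer surplus = 192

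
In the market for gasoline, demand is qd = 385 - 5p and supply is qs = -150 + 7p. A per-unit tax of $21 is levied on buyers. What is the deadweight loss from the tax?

Deadweight loss = 643.125

Pre-tax equilibrium: p* = 535/12, q* = 1945/12.
Tax on buyers shifts demand to qd = 385 − 5(p + 21) = 280 - 5p.
280 - 5p = -150 + 7p gives seller price ps = 215/6; buyers pay pb = 215/6 + 21 = 341/6.
New quantity: q = 385 − 5(341/6) = 605/6.
DWL = ½ × 21 × (1945/12 − 605/6) = 643.125.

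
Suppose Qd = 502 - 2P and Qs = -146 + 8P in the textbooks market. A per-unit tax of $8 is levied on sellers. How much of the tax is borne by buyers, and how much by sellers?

Pre-tax equilibrium: P* = 64.8, Q* = 372.4.
Tax on sellers shifts supply to Qs = -146 + 8(P − 8) = -210 + 8P.
502 - 2P = -210 + 8P gives buyer price Pb = 71.2; sellers receive Ps = 71.2 − 8 = 63.2.
New quantity: Q = 502 − 2(71.2) = 359.6.
Buyer burden = 71.2 − 64.8 = 6.4; seller burden = 64.8 − 63.2 = 1.6.

Buyers bear $6.4, sellers bear $1.6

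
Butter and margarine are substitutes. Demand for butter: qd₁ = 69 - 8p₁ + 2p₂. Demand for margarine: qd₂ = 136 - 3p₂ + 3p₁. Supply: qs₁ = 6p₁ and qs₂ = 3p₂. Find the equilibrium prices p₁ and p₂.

p₁ = 343/39, p₂ = 2111/78

Market 1: 69 - 8p₁ + 2p₂ = 6p₁ → 14p₁ - 2p₂ = 69.
Market 2: 6p₂ - 3p₁ = 136.
Eliminating p₂: 6×(1) + 2×(2) gives 78p₁ = 686, so p₁ = 343/39.
Back-substitute into (2): p₂ = (136 + 3×343/39) / 6 = 2111/78.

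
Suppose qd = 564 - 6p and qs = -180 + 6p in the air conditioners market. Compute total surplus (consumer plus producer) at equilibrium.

Total surplus = 6144

Equilibrium: 564 - 6p = -180 + 6p gives p* = 62, q* = 192.
Demand choke price: p = 94; supply starts at p = 30.
CS = ½(94 − 62)(192) = 3072; PS = ½(62 − 30)(192) = 3072.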